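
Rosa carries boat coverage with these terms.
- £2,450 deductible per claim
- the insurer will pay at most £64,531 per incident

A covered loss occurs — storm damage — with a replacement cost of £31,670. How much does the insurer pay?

After the deductible, £31,670 − £2,450 = £29,220 remains.
That's under the £64,531 cap, so the insurer reimburses the full £29,220.

£29,220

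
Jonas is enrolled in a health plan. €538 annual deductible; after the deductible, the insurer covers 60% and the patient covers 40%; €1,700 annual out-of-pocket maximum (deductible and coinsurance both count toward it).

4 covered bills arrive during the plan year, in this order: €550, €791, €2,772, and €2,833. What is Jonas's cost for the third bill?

Claim 1 (€550): €538 to deductible, leaving €12; 40% of €12 = €4.80. Cost to patient: €542.80. OOP to date €542.80.
Claim 2 (€791): 40% coinsurance on €791 = €316.40. Patient pays €316.40; OOP now €859.20.
Claim 3 (€2,772): deductible met; 40% of €2,772 = €1,108.80. Adding that to €859.20 gives €1,968, past the €1,700 cap; patient pays only €1,700 − €859.20 = €840.80.

€840.80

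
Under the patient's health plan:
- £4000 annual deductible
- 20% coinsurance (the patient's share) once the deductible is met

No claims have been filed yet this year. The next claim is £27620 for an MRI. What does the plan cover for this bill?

£18896

The full £4000 deductible is still open; £4000 of this bill applies to it.
That leaves £27620 − £4000 = £23620 for coinsurance.
Patient's 20% share of £23620 is £4724.
That puts the patient's cost at £4000 + £4724 = £8724.
The plan picks up £27620 − £8724 = £18896.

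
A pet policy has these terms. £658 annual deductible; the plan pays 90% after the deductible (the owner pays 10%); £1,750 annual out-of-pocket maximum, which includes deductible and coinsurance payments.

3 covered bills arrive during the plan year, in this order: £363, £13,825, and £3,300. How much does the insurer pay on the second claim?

Claim 1 — £363: fully absorbed by the deductible. Cost to owner: £363. OOP to date £363. Insurer: £363 − £363 = £0.
Claim 2 — £13,825: £295 to deductible, leaving £13,530; owner's 10% is £1,353. Claim cost before the cap: £295 + £1,353 = £1,648. That would push OOP to £2,011, over the £1,750 cap, so owner pays £1,750 − £363 = £1,387. Insurer: £13,825 − £1,387 = £12,438.

£12,438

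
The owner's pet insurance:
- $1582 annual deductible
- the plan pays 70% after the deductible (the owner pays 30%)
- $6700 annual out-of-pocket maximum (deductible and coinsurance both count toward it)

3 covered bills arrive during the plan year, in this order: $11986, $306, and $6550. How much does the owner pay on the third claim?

$1905

Bill 1, $11986: $1582 to deductible, leaving $10404; coinsurance $10404 × 30% = $3121.20. Cost to owner: $4703.20. OOP to date $4703.20.
Bill 2, $306: deductible met; 30% of $306 = $91.80. Owner pays $91.80; OOP now $4795.
Bill 3, $6550: 30% coinsurance on $6550 = $1965. That would push OOP to $6760, over the $6700 cap, so owner pays $6700 − $4795 = $1905.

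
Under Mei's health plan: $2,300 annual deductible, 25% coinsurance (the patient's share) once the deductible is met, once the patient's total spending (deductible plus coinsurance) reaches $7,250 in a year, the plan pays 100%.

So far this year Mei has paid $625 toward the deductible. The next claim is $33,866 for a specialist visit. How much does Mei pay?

$625 of the $2,300 deductible is already met, leaving $1,675.
The remaining $32,191 (= $33,866 − $1,675) moves to coinsurance.
Patient's 25% share of $32,191 is $8,047.75.
That puts the patient's cost at $1,675 + $8,047.75 = $9,722.75 before any cap.
Adding $9,722.75 to the $625 already spent would give $10,347.75, which exceeds the $7,250 cap; the patient pays just $7,250 − $625 = $6,625.

$6,625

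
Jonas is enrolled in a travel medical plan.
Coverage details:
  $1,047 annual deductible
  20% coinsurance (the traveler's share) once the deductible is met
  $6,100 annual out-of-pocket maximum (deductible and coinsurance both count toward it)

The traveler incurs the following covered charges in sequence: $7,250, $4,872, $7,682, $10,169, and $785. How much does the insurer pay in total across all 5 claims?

Bill 1, $7,250: deductible takes $1,047, $6,203 remains; 20% of $6,203 = $1,240.60. Cost to traveler: $2,287.60. OOP to date $2,287.60. Plan pays $7,250 − $2,287.60 = $4,962.40.
Bill 2, $4,872: deductible already satisfied, so traveler's share is 20% × $4,872 = $974.40. Cost to traveler: $974.40. OOP to date $3,262. Plan pays $4,872 − $974.40 = $3,897.60.
Bill 3, $7,682: deductible already satisfied, so traveler's share is 20% × $7,682 = $1,536.40. Cost to traveler: $1,536.40. OOP to date $4,798.40. Insurer: $7,682 − $1,536.40 = $6,145.60.
Bill 4, $10,169: deductible already satisfied, so traveler's share is 20% × $10,169 = $2,033.80. OOP would hit $6,832.20 > $6,100, so the cap limits the traveler to $6,100 − $4,798.40 = $1,301.60. Insurer: $10,169 − $1,301.60 = $8,867.40.
Bill 5, $785: 20% coinsurance on $785 = $157. Adding that to $6,100 gives $6,257, past the $6,100 cap; traveler pays only $6,100 − $6,100 = $0. Insurer: $785 − $0 = $785.
Insurer total = bills − traveler's total = $30,758 − $6,100 = $24,658.

$24,658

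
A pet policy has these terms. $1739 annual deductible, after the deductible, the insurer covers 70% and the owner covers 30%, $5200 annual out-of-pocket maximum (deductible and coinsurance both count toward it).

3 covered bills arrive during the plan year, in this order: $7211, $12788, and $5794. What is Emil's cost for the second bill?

Claim 1 — $7211: $1739 to deductible, leaving $5472; coinsurance $5472 × 30% = $1641.60. Owner owes $3380.60 (running OOP $3380.60).
Claim 2 — $12788: deductible met; 30% of $12788 = $3836.40. OOP would hit $7217 > $5200, so the cap limits the owner to $5200 − $3380.60 = $1819.40.

$1819.40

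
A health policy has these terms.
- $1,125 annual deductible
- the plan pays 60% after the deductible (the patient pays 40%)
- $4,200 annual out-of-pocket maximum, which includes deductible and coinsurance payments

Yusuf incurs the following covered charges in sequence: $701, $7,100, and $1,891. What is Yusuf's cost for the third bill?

#1 ($701): entire amount goes to the deductible. Cost to patient: $701. OOP to date $701.
#2 ($7,100): deductible takes $424, $6,676 remains; patient's 40% is $2,670.40. Cost to patient: $3,094.40. OOP to date $3,795.40.
#3 ($1,891): deductible already satisfied, so patient's share is 40% × $1,891 = $756.40. Adding that to $3,795.40 gives $4,551.80, past the $4,200 cap; patient pays only $4,200 − $3,795.40 = $404.60.

$404.60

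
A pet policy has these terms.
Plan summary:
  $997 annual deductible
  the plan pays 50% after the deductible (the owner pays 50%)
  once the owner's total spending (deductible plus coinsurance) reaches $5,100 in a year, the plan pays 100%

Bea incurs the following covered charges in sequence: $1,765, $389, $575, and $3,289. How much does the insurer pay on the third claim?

$287.50

Bill 1, $1,765: deductible takes $997, $768 remains; 50% of $768 = $384. Owner owes $1,381 (running OOP $1,381). Plan pays $1,765 − $1,381 = $384.
Bill 2, $389: 50% coinsurance on $389 = $194.50. Owner owes $194.50 (running OOP $1,575.50). Insurer: $389 − $194.50 = $194.50.
Bill 3, $575: 50% coinsurance on $575 = $287.50. Owner pays $287.50; OOP now $1,863. Insurer: $575 − $287.50 = $287.50.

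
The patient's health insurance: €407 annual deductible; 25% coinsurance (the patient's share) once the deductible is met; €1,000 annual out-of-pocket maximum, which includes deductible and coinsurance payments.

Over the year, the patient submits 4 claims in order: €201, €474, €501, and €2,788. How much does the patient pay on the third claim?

€125.25

Bill 1, €201: entire amount goes to the deductible. Patient pays €201; OOP now €201.
Bill 2, €474: €206 to deductible, leaving €268; patient's 25% is €67. Patient pays €273; OOP now €474.
Bill 3, €501: deductible met; 25% of €501 = €125.25. Patient owes €125.25 (running OOP €599.25).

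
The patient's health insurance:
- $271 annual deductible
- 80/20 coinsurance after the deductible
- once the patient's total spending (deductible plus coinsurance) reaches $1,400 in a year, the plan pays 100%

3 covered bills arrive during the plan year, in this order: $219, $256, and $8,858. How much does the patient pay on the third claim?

#1 ($219): entire amount goes to the deductible. Patient owes $219 (running OOP $219).
#2 ($256): deductible takes $52, $204 remains; patient's 20% is $40.80. Patient pays $92.80; OOP now $311.80.
#3 ($8,858): 20% coinsurance on $8,858 = $1,771.60. OOP would hit $2,083.40 > $1,400, so the cap limits the patient to $1,400 − $311.80 = $1,088.20.

$1,088.20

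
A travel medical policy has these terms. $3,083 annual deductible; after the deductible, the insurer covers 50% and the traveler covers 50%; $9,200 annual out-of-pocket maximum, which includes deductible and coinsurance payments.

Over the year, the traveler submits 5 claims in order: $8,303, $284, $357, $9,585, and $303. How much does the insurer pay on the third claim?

$178.50

Claim 1 — $8,303: deductible takes $3,083, $5,220 remains; coinsurance $5,220 × 50% = $2,610. Cost to traveler: $5,693. OOP to date $5,693. Plan pays $8,303 − $5,693 = $2,610.
Claim 2 — $284: 50% coinsurance on $284 = $142. Cost to traveler: $142. OOP to date $5,835. Plan pays $284 − $142 = $142.
Claim 3 — $357: deductible met; 50% of $357 = $178.50. Traveler owes $178.50 (running OOP $6,013.50). Plan pays $357 − $178.50 = $178.50.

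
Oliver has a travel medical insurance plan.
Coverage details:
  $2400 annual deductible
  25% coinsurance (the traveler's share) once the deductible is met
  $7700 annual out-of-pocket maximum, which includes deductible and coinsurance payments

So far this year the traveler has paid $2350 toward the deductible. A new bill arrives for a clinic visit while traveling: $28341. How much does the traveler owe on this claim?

$2350 of the $2400 deductible is already met, leaving $50.
After the $50 deductible portion, $28341 − $50 = $28291 is subject to coinsurance.
Traveler's 25% share of $28291 is $7072.75.
Traveler responsibility before any cap: $50 + $7072.75 = $7122.75.
Year-to-date out-of-pocket would reach $2350 + $7122.75 = $9472.75, above the $7700 maximum, so the traveler pays only $7700 − $2350 = $5350.

$5350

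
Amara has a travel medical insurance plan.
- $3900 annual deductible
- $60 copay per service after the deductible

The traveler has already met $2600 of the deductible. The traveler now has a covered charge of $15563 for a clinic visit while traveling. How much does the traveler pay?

$1360

Remaining deductible: $3900 − $2600 = $1300.
After the $1300 deductible portion, $15563 − $1300 = $14263 is subject to the copay.
Copay on this service: $60.
That puts the traveler's cost at $1300 + $60 = $1360.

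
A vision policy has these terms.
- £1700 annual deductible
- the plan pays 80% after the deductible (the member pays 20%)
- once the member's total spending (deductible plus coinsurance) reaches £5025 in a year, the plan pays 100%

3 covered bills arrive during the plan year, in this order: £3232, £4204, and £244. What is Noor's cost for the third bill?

#1 (£3232): deductible takes £1700, £1532 remains; 20% of £1532 = £306.40. Member owes £2006.40 (running OOP £2006.40).
#2 (£4204): deductible already satisfied, so member's share is 20% × £4204 = £840.80. Cost to member: £840.80. OOP to date £2847.20.
#3 (£244): 20% coinsurance on £244 = £48.80. Member pays £48.80; OOP now £2896.

£48.80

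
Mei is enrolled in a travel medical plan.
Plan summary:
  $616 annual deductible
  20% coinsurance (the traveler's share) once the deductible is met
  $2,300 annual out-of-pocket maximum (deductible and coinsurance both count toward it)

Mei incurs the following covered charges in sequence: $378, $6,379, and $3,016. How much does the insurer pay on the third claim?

$2,560.20

Claim 1 ($378): entire amount goes to the deductible. Cost to traveler: $378. OOP to date $378. Insurer: $378 − $378 = $0.
Claim 2 ($6,379): deductible takes $238, $6,141 remains; 20% of $6,141 = $1,228.20. Traveler pays $1,466.20; OOP now $1,844.20. Plan pays $6,379 − $1,466.20 = $4,912.80.
Claim 3 ($3,016): deductible met; 20% of $3,016 = $603.20. OOP would hit $2,447.40 > $2,300, so the cap limits the traveler to $2,300 − $1,844.20 = $455.80. Plan pays $3,016 − $455.80 = $2,560.20.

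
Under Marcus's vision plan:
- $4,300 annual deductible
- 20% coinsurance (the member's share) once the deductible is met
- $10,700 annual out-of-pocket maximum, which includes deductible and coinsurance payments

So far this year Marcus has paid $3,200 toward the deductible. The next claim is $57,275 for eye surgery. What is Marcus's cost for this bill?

$7,500

$3,200 of the $4,300 deductible is already met, leaving $1,100.
After the $1,100 deductible portion, $57,275 − $1,100 = $56,175 is subject to coinsurance.
20% of $56,175 = $11,235 falls to the member.
That puts the member's cost at $1,100 + $11,235 = $12,335 before any cap.
That would bring total out-of-pocket to $15,535, past the $10,700 cap. The member is capped at $10,700 − $3,200 = $7,500 on this claim.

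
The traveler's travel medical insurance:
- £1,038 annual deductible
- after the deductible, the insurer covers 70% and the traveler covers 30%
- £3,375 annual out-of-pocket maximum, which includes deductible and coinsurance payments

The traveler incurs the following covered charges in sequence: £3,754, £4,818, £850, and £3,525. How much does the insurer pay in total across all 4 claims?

£9,572

#1 (£3,754): deductible takes £1,038, £2,716 remains; traveler's 30% is £814.80. Traveler pays £1,852.80; OOP now £1,852.80. Insurer: £3,754 − £1,852.80 = £1,901.20.
#2 (£4,818): deductible met; 30% of £4,818 = £1,445.40. Traveler owes £1,445.40 (running OOP £3,298.20). Insurer: £4,818 − £1,445.40 = £3,372.60.
#3 (£850): deductible met; 30% of £850 = £255. Adding that to £3,298.20 gives £3,553.20, past the £3,375 cap; traveler pays only £3,375 − £3,298.20 = £76.80. Insurer: £850 − £76.80 = £773.20.
#4 (£3,525): deductible met; 30% of £3,525 = £1,057.50. OOP would hit £4,432.50 > £3,375, so the cap limits the traveler to £3,375 − £3,375 = £0. Insurer: £3,525 − £0 = £3,525.
Insurer total = bills − traveler's total = £12,947 − £3,375 = £9,572.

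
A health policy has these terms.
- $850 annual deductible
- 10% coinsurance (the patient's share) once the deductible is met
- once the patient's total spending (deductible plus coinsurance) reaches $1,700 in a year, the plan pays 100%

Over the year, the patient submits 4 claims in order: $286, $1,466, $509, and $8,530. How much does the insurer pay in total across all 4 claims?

Bill 1, $286: fully absorbed by the deductible. Patient pays $286; OOP now $286. Insurer: $286 − $286 = $0.
Bill 2, $1,466: $564 finishes the deductible; $902 goes to coinsurance; patient's 10% is $90.20. Patient pays $654.20; OOP now $940.20. Plan pays $1,466 − $654.20 = $811.80.
Bill 3, $509: deductible already satisfied, so patient's share is 10% × $509 = $50.90. Patient pays $50.90; OOP now $991.10. Insurer: $509 − $50.90 = $458.10.
Bill 4, $8,530: deductible met; 10% of $8,530 = $853. Adding that to $991.10 gives $1,844.10, past the $1,700 cap; patient pays only $1,700 − $991.10 = $708.90. Plan pays $8,530 − $708.90 = $7,821.10.
Insurer total: $0 + $811.80 + $458.10 + $7,821.10 = $9,091.

$9,091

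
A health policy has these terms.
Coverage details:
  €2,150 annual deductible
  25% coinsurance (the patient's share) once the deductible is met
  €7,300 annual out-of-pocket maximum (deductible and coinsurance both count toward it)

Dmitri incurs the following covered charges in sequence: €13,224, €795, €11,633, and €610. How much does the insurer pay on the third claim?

Claim 1 — €13,224: €2,150 finishes the deductible; €11,074 goes to coinsurance; coinsurance €11,074 × 25% = €2,768.50. Patient pays €4,918.50; OOP now €4,918.50. Plan pays €13,224 − €4,918.50 = €8,305.50.
Claim 2 — €795: 25% coinsurance on €795 = €198.75. Cost to patient: €198.75. OOP to date €5,117.25. Insurer: €795 − €198.75 = €596.25.
Claim 3 — €11,633: 25% coinsurance on €11,633 = €2,908.25. OOP would hit €8,025.50 > €7,300, so the cap limits the patient to €7,300 − €5,117.25 = €2,182.75. Insurer: €11,633 − €2,182.75 = €9,450.25.

€9,450.25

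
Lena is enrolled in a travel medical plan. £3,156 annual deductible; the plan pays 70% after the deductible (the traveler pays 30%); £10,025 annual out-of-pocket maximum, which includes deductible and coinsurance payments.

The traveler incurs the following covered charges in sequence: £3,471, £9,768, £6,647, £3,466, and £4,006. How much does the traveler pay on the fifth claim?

Claim 1 — £3,471: £3,156 finishes the deductible; £315 goes to coinsurance; traveler's 30% is £94.50. Cost to traveler: £3,250.50. OOP to date £3,250.50.
Claim 2 — £9,768: 30% coinsurance on £9,768 = £2,930.40. Traveler owes £2,930.40 (running OOP £6,180.90).
Claim 3 — £6,647: deductible already satisfied, so traveler's share is 30% × £6,647 = £1,994.10. Traveler owes £1,994.10 (running OOP £8,175).
Claim 4 — £3,466: deductible met; 30% of £3,466 = £1,039.80. Traveler pays £1,039.80; OOP now £9,214.80.
Claim 5 — £4,006: 30% coinsurance on £4,006 = £1,201.80. That would push OOP to £10,416.60, over the £10,025 cap, so traveler pays £10,025 − £9,214.80 = £810.20.

£810.20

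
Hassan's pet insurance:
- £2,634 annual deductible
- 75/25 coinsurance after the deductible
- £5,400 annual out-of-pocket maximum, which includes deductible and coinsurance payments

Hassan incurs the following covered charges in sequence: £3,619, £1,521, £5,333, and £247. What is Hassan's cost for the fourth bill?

#1 (£3,619): £2,634 finishes the deductible; £985 goes to coinsurance; coinsurance £985 × 25% = £246.25. Owner owes £2,880.25 (running OOP £2,880.25).
#2 (£1,521): deductible already satisfied, so owner's share is 25% × £1,521 = £380.25. Cost to owner: £380.25. OOP to date £3,260.50.
#3 (£5,333): deductible met; 25% of £5,333 = £1,333.25. Owner pays £1,333.25; OOP now £4,593.75.
#4 (£247): 25% coinsurance on £247 = £61.75. Owner pays £61.75; OOP now £4,655.50.

£61.75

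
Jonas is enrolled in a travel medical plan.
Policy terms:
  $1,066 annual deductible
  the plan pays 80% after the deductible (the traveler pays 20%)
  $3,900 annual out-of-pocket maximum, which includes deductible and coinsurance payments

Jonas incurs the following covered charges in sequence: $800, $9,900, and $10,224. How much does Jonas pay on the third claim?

Claim 1 — $800: fully absorbed by the deductible. Traveler pays $800; OOP now $800.
Claim 2 — $9,900: deductible takes $266, $9,634 remains; traveler's 20% is $1,926.80. Traveler owes $2,192.80 (running OOP $2,992.80).
Claim 3 — $10,224: 20% coinsurance on $10,224 = $2,044.80. Adding that to $2,992.80 gives $5,037.60, past the $3,900 cap; traveler pays only $3,900 − $2,992.80 = $907.20.

$907.20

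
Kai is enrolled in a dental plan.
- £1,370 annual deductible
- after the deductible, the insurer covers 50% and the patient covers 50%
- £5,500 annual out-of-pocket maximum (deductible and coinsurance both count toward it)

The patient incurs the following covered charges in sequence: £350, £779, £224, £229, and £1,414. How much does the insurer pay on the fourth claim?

£106

Claim 1 — £350: fully absorbed by the deductible. Patient owes £350 (running OOP £350). Insurer: £350 − £350 = £0.
Claim 2 — £779: all of it applies to the deductible. Patient pays £779; OOP now £1,129. Insurer: £779 − £779 = £0.
Claim 3 — £224: fully absorbed by the deductible. Patient pays £224; OOP now £1,353. Insurer: £224 − £224 = £0.
Claim 4 — £229: £17 finishes the deductible; £212 goes to coinsurance; 50% of £212 = £106. Cost to patient: £123. OOP to date £1,476. Insurer: £229 − £123 = £106.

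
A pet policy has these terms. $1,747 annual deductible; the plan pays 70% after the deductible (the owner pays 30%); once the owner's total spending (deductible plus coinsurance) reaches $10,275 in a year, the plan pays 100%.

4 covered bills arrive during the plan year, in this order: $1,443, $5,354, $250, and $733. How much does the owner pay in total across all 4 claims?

Claim 1 — $1,443: all of it applies to the deductible. Owner pays $1,443; OOP now $1,443.
Claim 2 — $5,354: $304 finishes the deductible; $5,050 goes to coinsurance; coinsurance $5,050 × 30% = $1,515. Owner owes $1,819 (running OOP $3,262).
Claim 3 — $250: deductible already satisfied, so owner's share is 30% × $250 = $75. Owner pays $75; OOP now $3,337.
Claim 4 — $733: deductible already satisfied, so owner's share is 30% × $733 = $219.90. Owner owes $219.90 (running OOP $3,556.90).
Summing the owner's payments: $1,443 + $1,819 + $75 + $219.90 = $3,556.90.

$3,556.90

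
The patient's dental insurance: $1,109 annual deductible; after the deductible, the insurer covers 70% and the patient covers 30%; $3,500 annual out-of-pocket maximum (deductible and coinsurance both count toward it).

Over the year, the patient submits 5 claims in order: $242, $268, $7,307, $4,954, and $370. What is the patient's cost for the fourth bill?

$378.60

Bill 1, $242: entire amount goes to the deductible. Cost to patient: $242. OOP to date $242.
Bill 2, $268: fully absorbed by the deductible. Cost to patient: $268. OOP to date $510.
Bill 3, $7,307: $599 finishes the deductible; $6,708 goes to coinsurance; patient's 30% is $2,012.40. Cost to patient: $2,611.40. OOP to date $3,121.40.
Bill 4, $4,954: deductible met; 30% of $4,954 = $1,486.20. OOP would hit $4,607.60 > $3,500, so the cap limits the patient to $3,500 − $3,121.40 = $378.60.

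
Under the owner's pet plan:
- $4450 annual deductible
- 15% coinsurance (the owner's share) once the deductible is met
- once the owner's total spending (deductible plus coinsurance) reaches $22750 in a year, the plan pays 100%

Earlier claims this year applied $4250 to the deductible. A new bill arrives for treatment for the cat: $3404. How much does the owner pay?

Remaining deductible: $4450 − $4250 = $200.
The remaining $3204 (= $3404 − $200) moves to coinsurance.
15% of $3204 = $480.60 falls to the owner.
That puts the owner's cost at $200 + $480.60 = $680.60 before any cap.
Cumulative spending $4250 + $680.60 = $4930.60 stays under the $22750 maximum.

$680.60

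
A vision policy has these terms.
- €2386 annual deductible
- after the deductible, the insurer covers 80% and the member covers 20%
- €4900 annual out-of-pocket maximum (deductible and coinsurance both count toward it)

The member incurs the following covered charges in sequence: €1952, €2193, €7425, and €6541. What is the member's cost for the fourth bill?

Claim 1 (€1952): all of it applies to the deductible. Member owes €1952 (running OOP €1952).
Claim 2 (€2193): €434 finishes the deductible; €1759 goes to coinsurance; 20% of €1759 = €351.80. Cost to member: €785.80. OOP to date €2737.80.
Claim 3 (€7425): deductible met; 20% of €7425 = €1485. Member owes €1485 (running OOP €4222.80).
Claim 4 (€6541): 20% coinsurance on €6541 = €1308.20. OOP would hit €5531 > €4900, so the cap limits the member to €4900 − €4222.80 = €677.20.

€677.20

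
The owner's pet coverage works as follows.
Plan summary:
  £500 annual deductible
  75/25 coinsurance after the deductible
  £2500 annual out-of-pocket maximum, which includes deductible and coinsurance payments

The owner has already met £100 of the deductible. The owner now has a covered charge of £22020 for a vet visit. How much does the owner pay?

£100 of the £500 deductible is already met, leaving £400.
The remaining £21620 (= £22020 − £400) moves to coinsurance.
Coinsurance: £21620 × 25% = £5405.
So the owner owes £400 + £5405 = £5805 before any cap.
That would bring total out-of-pocket to £5905, past the £2500 cap. The owner is capped at £2500 − £100 = £2400 on this claim.

£2400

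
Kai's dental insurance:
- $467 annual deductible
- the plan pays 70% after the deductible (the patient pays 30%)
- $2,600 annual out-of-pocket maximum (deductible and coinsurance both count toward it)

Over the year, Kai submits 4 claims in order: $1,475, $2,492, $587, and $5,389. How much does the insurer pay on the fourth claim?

Claim 1 — $1,475: $467 to deductible, leaving $1,008; coinsurance $1,008 × 30% = $302.40. Patient pays $769.40; OOP now $769.40. Plan pays $1,475 − $769.40 = $705.60.
Claim 2 — $2,492: deductible met; 30% of $2,492 = $747.60. Patient owes $747.60 (running OOP $1,517). Plan pays $2,492 − $747.60 = $1,744.40.
Claim 3 — $587: 30% coinsurance on $587 = $176.10. Cost to patient: $176.10. OOP to date $1,693.10. Plan pays $587 − $176.10 = $410.90.
Claim 4 — $5,389: deductible met; 30% of $5,389 = $1,616.70. Adding that to $1,693.10 gives $3,309.80, past the $2,600 cap; patient pays only $2,600 − $1,693.10 = $906.90. Insurer: $5,389 − $906.90 = $4,482.10.

$4,482.10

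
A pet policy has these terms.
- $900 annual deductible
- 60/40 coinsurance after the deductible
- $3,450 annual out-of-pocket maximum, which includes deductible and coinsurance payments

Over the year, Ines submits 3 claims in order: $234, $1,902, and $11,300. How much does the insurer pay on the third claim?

$9,244.40

#1 ($234): all of it applies to the deductible. Cost to owner: $234. OOP to date $234. Insurer: $234 − $234 = $0.
#2 ($1,902): $666 finishes the deductible; $1,236 goes to coinsurance; 40% of $1,236 = $494.40. Owner owes $1,160.40 (running OOP $1,394.40). Insurer: $1,902 − $1,160.40 = $741.60.
#3 ($11,300): deductible already satisfied, so owner's share is 40% × $11,300 = $4,520. That would push OOP to $5,914.40, over the $3,450 cap, so owner pays $3,450 − $1,394.40 = $2,055.60. Insurer: $11,300 − $2,055.60 = $9,244.40.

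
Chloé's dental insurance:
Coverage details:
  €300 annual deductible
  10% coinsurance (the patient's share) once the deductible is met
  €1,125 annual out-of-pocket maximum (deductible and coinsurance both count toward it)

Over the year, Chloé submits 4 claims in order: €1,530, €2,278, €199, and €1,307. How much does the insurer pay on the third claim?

Claim 1 (€1,530): deductible takes €300, €1,230 remains; coinsurance €1,230 × 10% = €123. Patient pays €423; OOP now €423. Plan pays €1,530 − €423 = €1,107.
Claim 2 (€2,278): deductible met; 10% of €2,278 = €227.80. Patient owes €227.80 (running OOP €650.80). Plan pays €2,278 − €227.80 = €2,050.20.
Claim 3 (€199): 10% coinsurance on €199 = €19.90. Patient owes €19.90 (running OOP €670.70). Insurer: €199 − €19.90 = €179.10.

€179.10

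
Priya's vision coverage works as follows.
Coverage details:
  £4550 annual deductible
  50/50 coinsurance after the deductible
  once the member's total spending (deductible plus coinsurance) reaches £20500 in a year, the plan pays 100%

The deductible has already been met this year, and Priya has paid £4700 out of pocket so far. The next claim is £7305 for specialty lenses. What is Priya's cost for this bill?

£3652.50

The deductible is already satisfied, so the full bill goes to coinsurance.
50% of £7305 = £3652.50 falls to the member.
Cumulative spending £4700 + £3652.50 = £8352.50 stays under the £20500 maximum.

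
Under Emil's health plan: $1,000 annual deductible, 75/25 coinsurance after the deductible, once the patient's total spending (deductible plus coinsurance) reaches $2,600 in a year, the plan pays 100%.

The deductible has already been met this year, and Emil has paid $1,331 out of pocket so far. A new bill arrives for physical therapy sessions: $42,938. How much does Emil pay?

$1,269

The deductible is already satisfied, so the full bill goes to coinsurance.
Coinsurance: $42,938 × 25% = $10,734.50.
That would bring total out-of-pocket to $12,065.50, past the $2,600 cap. The patient is capped at $2,600 − $1,331 = $1,269 on this claim.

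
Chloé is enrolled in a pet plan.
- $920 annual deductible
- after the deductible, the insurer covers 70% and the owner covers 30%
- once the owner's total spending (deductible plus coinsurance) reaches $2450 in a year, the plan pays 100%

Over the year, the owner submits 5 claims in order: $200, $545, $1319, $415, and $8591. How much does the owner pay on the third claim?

$518.20

Claim 1 ($200): entire amount goes to the deductible. Owner owes $200 (running OOP $200).
Claim 2 ($545): entire amount goes to the deductible. Cost to owner: $545. OOP to date $745.
Claim 3 ($1319): $175 to deductible, leaving $1144; owner's 30% is $343.20. Cost to owner: $518.20. OOP to date $1263.20.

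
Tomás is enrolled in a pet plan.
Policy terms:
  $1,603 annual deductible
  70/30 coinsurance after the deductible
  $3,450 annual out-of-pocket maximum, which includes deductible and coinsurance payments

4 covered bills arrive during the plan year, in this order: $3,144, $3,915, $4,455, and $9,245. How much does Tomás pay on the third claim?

Claim 1 — $3,144: $1,603 finishes the deductible; $1,541 goes to coinsurance; coinsurance $1,541 × 30% = $462.30. Owner pays $2,065.30; OOP now $2,065.30.
Claim 2 — $3,915: deductible met; 30% of $3,915 = $1,174.50. Owner owes $1,174.50 (running OOP $3,239.80).
Claim 3 — $4,455: deductible met; 30% of $4,455 = $1,336.50. Adding that to $3,239.80 gives $4,576.30, past the $3,450 cap; owner pays only $3,450 − $3,239.80 = $210.20.

$210.20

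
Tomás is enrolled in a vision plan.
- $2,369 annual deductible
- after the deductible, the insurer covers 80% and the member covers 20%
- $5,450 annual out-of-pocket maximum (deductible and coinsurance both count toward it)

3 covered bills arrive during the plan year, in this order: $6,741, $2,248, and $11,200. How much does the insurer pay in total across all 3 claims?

$14,739

Claim 1 ($6,741): $2,369 to deductible, leaving $4,372; coinsurance $4,372 × 20% = $874.40. Cost to member: $3,243.40. OOP to date $3,243.40. Insurer: $6,741 − $3,243.40 = $3,497.60.
Claim 2 ($2,248): deductible met; 20% of $2,248 = $449.60. Member owes $449.60 (running OOP $3,693). Insurer: $2,248 − $449.60 = $1,798.40.
Claim 3 ($11,200): 20% coinsurance on $11,200 = $2,240. Adding that to $3,693 gives $5,933, past the $5,450 cap; member pays only $5,450 − $3,693 = $1,757. Insurer: $11,200 − $1,757 = $9,443.
Insurer total = bills − member's total = $20,189 − $5,450 = $14,739.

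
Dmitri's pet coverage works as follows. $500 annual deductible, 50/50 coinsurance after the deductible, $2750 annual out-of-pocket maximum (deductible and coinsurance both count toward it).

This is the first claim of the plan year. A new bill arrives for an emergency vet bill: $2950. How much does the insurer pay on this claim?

$1225

Deductible not yet touched, so the first $500 of the bill goes to the deductible.
That leaves $2950 − $500 = $2450 for coinsurance.
Coinsurance: $2450 × 50% = $1225.
So the owner owes $500 + $1225 = $1725 before any cap.
Year-to-date out-of-pocket becomes $0 + $1725 = $1725, still under the $2750 maximum, so no cap applies.
Insurer pays the balance: $2950 − $1725 = $1225.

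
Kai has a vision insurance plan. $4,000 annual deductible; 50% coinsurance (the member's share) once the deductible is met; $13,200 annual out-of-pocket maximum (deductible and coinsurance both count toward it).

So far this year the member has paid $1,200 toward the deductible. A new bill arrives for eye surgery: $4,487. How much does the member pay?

$1,200 of the $4,000 deductible is already met, leaving $2,800.
After the $2,800 deductible portion, $4,487 − $2,800 = $1,687 is subject to coinsurance.
Member's 50% share of $1,687 is $843.50.
That puts the member's cost at $2,800 + $843.50 = $3,643.50 before any cap.
Year-to-date out-of-pocket becomes $1,200 + $3,643.50 = $4,843.50, still under the $13,200 maximum, so no cap applies.

$3,643.50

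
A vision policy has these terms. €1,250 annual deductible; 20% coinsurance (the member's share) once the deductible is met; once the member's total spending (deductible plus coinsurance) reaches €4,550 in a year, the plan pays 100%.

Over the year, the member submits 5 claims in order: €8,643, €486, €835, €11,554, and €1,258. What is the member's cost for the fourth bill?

#1 (€8,643): €1,250 finishes the deductible; €7,393 goes to coinsurance; member's 20% is €1,478.60. Member owes €2,728.60 (running OOP €2,728.60).
#2 (€486): 20% coinsurance on €486 = €97.20. Member pays €97.20; OOP now €2,825.80.
#3 (€835): deductible met; 20% of €835 = €167. Member pays €167; OOP now €2,992.80.
#4 (€11,554): 20% coinsurance on €11,554 = €2,310.80. OOP would hit €5,303.60 > €4,550, so the cap limits the member to €4,550 − €2,992.80 = €1,557.20.

€1,557.20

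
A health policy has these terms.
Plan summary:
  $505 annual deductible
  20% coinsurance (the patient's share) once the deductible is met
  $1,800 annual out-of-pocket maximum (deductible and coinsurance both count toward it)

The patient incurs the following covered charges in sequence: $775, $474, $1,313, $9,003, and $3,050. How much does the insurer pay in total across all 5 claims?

$12,815

#1 ($775): deductible takes $505, $270 remains; patient's 20% is $54. Cost to patient: $559. OOP to date $559. Plan pays $775 − $559 = $216.
#2 ($474): deductible already satisfied, so patient's share is 20% × $474 = $94.80. Patient pays $94.80; OOP now $653.80. Plan pays $474 − $94.80 = $379.20.
#3 ($1,313): deductible met; 20% of $1,313 = $262.60. Cost to patient: $262.60. OOP to date $916.40. Plan pays $1,313 − $262.60 = $1,050.40.
#4 ($9,003): 20% coinsurance on $9,003 = $1,800.60. OOP would hit $2,717 > $1,800, so the cap limits the patient to $1,800 − $916.40 = $883.60. Insurer: $9,003 − $883.60 = $8,119.40.
#5 ($3,050): deductible met; 20% of $3,050 = $610. OOP would hit $2,410 > $1,800, so the cap limits the patient to $1,800 − $1,800 = $0. Insurer: $3,050 − $0 = $3,050.
Insurer total: $216 + $379.20 + $1,050.40 + $8,119.40 + $3,050 = $12,815.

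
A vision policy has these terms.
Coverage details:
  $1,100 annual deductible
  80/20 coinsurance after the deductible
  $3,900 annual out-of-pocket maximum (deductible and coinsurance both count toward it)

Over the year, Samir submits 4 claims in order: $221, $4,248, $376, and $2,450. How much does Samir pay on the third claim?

$75.20

Claim 1 ($221): entire amount goes to the deductible. Member pays $221; OOP now $221.
Claim 2 ($4,248): $879 finishes the deductible; $3,369 goes to coinsurance; coinsurance $3,369 × 20% = $673.80. Member owes $1,552.80 (running OOP $1,773.80).
Claim 3 ($376): deductible already satisfied, so member's share is 20% × $376 = $75.20. Cost to member: $75.20. OOP to date $1,849.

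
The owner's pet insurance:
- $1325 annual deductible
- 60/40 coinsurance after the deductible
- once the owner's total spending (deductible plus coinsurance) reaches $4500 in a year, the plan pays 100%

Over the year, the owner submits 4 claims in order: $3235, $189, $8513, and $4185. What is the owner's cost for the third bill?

Claim 1 ($3235): $1325 to deductible, leaving $1910; owner's 40% is $764. Owner owes $2089 (running OOP $2089).
Claim 2 ($189): deductible already satisfied, so owner's share is 40% × $189 = $75.60. Owner pays $75.60; OOP now $2164.60.
Claim 3 ($8513): deductible met; 40% of $8513 = $3405.20. That would push OOP to $5569.80, over the $4500 cap, so owner pays $4500 − $2164.60 = $2335.40.

$2335.40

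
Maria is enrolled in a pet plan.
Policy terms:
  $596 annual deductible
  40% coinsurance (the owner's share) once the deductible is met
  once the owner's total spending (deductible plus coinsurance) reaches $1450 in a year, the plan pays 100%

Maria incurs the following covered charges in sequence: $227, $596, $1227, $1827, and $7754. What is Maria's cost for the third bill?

$490.80

#1 ($227): entire amount goes to the deductible. Owner pays $227; OOP now $227.
#2 ($596): $369 finishes the deductible; $227 goes to coinsurance; coinsurance $227 × 40% = $90.80. Owner owes $459.80 (running OOP $686.80).
#3 ($1227): 40% coinsurance on $1227 = $490.80. Cost to owner: $490.80. OOP to date $1177.60.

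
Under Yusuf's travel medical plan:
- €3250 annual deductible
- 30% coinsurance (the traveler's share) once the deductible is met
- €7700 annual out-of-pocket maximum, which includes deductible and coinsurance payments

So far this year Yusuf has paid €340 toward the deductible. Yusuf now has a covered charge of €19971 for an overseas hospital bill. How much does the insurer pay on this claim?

€12611

Remaining deductible: €3250 − €340 = €2910.
After the €2910 deductible portion, €19971 − €2910 = €17061 is subject to coinsurance.
30% of €17061 = €5118.30 falls to the traveler.
So the traveler owes €2910 + €5118.30 = €8028.30 before any cap.
That would bring total out-of-pocket to €8368.30, past the €7700 cap. The traveler is capped at €7700 − €340 = €7360 on this claim.
The plan picks up €19971 − €7360 = €12611.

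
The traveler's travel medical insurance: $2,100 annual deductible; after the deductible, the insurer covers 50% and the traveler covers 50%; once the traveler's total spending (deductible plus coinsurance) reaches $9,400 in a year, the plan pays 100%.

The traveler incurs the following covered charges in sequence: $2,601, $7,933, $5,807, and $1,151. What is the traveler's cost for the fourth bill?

#1 ($2,601): deductible takes $2,100, $501 remains; coinsurance $501 × 50% = $250.50. Traveler pays $2,350.50; OOP now $2,350.50.
#2 ($7,933): deductible met; 50% of $7,933 = $3,966.50. Traveler owes $3,966.50 (running OOP $6,317).
#3 ($5,807): deductible already satisfied, so traveler's share is 50% × $5,807 = $2,903.50. Cost to traveler: $2,903.50. OOP to date $9,220.50.
#4 ($1,151): deductible met; 50% of $1,151 = $575.50. OOP would hit $9,796 > $9,400, so the cap limits the traveler to $9,400 − $9,220.50 = $179.50.

$179.50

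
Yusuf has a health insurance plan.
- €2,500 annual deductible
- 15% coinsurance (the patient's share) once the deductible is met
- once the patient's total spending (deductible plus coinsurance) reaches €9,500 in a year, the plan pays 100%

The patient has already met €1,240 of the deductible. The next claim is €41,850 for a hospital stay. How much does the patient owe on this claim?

€7,348.50

Remaining deductible: €2,500 − €1,240 = €1,260.
After the €1,260 deductible portion, €41,850 − €1,260 = €40,590 is subject to coinsurance.
15% of €40,590 = €6,088.50 falls to the patient.
So the patient owes €1,260 + €6,088.50 = €7,348.50 before any cap.
Total out-of-pocket so far would be €1,240 + €7,348.50 = €8,588.50, below the €9,500 cap — no reduction.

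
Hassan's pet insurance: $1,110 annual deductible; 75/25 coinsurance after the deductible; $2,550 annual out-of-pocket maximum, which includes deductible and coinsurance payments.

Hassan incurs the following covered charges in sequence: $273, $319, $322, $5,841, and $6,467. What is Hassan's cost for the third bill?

#1 ($273): all of it applies to the deductible. Cost to owner: $273. OOP to date $273.
#2 ($319): entire amount goes to the deductible. Cost to owner: $319. OOP to date $592.
#3 ($322): entire amount goes to the deductible. Owner owes $322 (running OOP $914).

$322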